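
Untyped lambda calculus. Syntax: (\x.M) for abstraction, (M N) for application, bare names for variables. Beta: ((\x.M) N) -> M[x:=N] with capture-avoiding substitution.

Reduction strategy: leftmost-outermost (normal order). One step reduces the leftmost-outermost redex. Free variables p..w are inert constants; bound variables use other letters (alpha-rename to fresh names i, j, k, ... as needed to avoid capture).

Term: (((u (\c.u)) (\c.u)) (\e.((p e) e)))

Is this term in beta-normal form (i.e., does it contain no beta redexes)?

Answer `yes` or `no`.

Term: (((u (\c.u)) (\c.u)) (\e.((p e) e)))
No beta redexes found.

Answer: yes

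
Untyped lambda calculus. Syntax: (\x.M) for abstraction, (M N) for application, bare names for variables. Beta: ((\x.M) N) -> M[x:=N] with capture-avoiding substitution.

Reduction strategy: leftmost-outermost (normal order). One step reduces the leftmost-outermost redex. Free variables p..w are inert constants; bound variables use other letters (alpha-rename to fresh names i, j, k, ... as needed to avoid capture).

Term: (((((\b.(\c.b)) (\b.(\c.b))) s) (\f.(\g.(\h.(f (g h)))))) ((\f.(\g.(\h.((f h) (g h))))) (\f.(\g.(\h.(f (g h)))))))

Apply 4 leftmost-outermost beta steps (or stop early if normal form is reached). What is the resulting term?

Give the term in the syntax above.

Answer: (\f.(\g.(\h.(f (g h)))))

Derivation:
Step 0: (((((\b.(\c.b)) (\b.(\c.b))) s) (\f.(\g.(\h.(f (g h)))))) ((\f.(\g.(\h.((f h) (g h))))) (\f.(\g.(\h.(f (g h)))))))
Step 1: ((((\c.(\b.(\c.b))) s) (\f.(\g.(\h.(f (g h)))))) ((\f.(\g.(\h.((f h) (g h))))) (\f.(\g.(\h.(f (g h)))))))
Step 2: (((\b.(\c.b)) (\f.(\g.(\h.(f (g h)))))) ((\f.(\g.(\h.((f h) (g h))))) (\f.(\g.(\h.(f (g h)))))))
Step 3: ((\c.(\f.(\g.(\h.(f (g h)))))) ((\f.(\g.(\h.((f h) (g h))))) (\f.(\g.(\h.(f (g h)))))))
Step 4: (\f.(\g.(\h.(f (g h)))))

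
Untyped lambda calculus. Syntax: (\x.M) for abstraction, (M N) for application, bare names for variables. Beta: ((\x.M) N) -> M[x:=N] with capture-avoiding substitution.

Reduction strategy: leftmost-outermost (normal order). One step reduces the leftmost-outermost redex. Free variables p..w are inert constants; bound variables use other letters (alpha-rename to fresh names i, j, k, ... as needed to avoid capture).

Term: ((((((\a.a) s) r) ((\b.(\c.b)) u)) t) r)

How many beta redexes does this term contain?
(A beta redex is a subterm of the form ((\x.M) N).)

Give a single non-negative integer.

Answer: 2

Derivation:
Term: ((((((\a.a) s) r) ((\b.(\c.b)) u)) t) r)
  Redex: ((\a.a) s)
  Redex: ((\b.(\c.b)) u)
Total redexes: 2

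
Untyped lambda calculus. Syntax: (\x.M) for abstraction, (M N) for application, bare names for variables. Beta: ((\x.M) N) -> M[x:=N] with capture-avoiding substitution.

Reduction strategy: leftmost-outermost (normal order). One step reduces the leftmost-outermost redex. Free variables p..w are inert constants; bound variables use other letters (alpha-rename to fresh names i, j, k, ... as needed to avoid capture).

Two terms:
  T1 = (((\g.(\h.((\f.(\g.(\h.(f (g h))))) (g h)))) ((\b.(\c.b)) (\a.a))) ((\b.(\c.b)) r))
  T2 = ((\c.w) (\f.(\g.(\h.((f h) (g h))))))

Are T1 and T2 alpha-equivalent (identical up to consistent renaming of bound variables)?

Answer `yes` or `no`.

Term 1: (((\g.(\h.((\f.(\g.(\h.(f (g h))))) (g h)))) ((\b.(\c.b)) (\a.a))) ((\b.(\c.b)) r))
Term 2: ((\c.w) (\f.(\g.(\h.((f h) (g h))))))
Alpha-equivalence: compare structure up to binder renaming.
Result: False

Answer: no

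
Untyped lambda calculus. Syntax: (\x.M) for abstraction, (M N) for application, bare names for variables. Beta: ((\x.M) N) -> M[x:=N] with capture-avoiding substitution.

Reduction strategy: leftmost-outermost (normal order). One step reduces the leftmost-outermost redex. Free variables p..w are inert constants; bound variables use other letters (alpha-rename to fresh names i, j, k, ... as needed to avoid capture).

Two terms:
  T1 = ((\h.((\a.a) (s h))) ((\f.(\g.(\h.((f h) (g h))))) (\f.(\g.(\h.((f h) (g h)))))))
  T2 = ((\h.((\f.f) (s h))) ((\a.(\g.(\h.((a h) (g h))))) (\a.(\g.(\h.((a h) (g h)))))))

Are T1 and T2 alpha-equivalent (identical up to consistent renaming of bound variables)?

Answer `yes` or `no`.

Answer: yes

Derivation:
Term 1: ((\h.((\a.a) (s h))) ((\f.(\g.(\h.((f h) (g h))))) (\f.(\g.(\h.((f h) (g h)))))))
Term 2: ((\h.((\f.f) (s h))) ((\a.(\g.(\h.((a h) (g h))))) (\a.(\g.(\h.((a h) (g h)))))))
Alpha-equivalence: compare structure up to binder renaming.
Result: True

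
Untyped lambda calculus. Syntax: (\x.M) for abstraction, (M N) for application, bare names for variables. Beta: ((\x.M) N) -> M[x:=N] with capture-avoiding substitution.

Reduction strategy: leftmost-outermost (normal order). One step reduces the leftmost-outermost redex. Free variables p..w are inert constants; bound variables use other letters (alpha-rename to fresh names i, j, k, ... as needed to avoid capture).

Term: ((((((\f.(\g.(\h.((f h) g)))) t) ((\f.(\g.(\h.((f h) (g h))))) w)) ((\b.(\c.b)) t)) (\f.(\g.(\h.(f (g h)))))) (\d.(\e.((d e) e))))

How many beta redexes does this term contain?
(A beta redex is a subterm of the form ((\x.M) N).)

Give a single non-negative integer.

Answer: 3

Derivation:
Term: ((((((\f.(\g.(\h.((f h) g)))) t) ((\f.(\g.(\h.((f h) (g h))))) w)) ((\b.(\c.b)) t)) (\f.(\g.(\h.(f (g h)))))) (\d.(\e.((d e) e))))
  Redex: ((\f.(\g.(\h.((f h) g)))) t)
  Redex: ((\f.(\g.(\h.((f h) (g h))))) w)
  Redex: ((\b.(\c.b)) t)
Total redexes: 3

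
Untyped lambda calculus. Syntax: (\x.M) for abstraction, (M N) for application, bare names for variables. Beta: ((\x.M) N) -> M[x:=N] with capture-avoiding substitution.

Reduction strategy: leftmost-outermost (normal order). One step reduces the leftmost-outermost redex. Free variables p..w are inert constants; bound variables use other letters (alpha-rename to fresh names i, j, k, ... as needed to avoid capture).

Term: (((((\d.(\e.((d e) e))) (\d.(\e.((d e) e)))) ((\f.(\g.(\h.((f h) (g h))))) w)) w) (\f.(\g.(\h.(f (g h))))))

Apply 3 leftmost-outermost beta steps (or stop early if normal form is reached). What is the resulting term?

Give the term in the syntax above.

Step 0: (((((\d.(\e.((d e) e))) (\d.(\e.((d e) e)))) ((\f.(\g.(\h.((f h) (g h))))) w)) w) (\f.(\g.(\h.(f (g h))))))
Step 1: ((((\e.(((\d.(\e.((d e) e))) e) e)) ((\f.(\g.(\h.((f h) (g h))))) w)) w) (\f.(\g.(\h.(f (g h))))))
Step 2: (((((\d.(\e.((d e) e))) ((\f.(\g.(\h.((f h) (g h))))) w)) ((\f.(\g.(\h.((f h) (g h))))) w)) w) (\f.(\g.(\h.(f (g h))))))
Step 3: ((((\e.((((\f.(\g.(\h.((f h) (g h))))) w) e) e)) ((\f.(\g.(\h.((f h) (g h))))) w)) w) (\f.(\g.(\h.(f (g h))))))

Answer: ((((\e.((((\f.(\g.(\h.((f h) (g h))))) w) e) e)) ((\f.(\g.(\h.((f h) (g h))))) w)) w) (\f.(\g.(\h.(f (g h))))))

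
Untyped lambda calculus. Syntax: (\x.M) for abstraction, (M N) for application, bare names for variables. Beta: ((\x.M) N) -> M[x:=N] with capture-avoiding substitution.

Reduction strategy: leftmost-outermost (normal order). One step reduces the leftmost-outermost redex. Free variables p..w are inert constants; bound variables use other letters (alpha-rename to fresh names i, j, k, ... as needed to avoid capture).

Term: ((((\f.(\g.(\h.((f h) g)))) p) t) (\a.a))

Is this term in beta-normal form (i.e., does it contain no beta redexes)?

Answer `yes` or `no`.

Answer: no

Derivation:
Term: ((((\f.(\g.(\h.((f h) g)))) p) t) (\a.a))
Found 1 beta redex(es).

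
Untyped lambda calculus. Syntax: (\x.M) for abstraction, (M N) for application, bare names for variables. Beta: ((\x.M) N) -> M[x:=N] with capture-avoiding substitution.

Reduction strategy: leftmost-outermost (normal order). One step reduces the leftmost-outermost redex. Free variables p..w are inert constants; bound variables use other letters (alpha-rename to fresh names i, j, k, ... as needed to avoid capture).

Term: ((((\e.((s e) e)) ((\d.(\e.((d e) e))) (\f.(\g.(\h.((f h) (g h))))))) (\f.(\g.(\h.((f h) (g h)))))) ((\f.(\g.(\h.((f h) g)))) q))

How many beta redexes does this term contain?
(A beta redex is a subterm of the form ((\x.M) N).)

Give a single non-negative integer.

Answer: 3

Derivation:
Term: ((((\e.((s e) e)) ((\d.(\e.((d e) e))) (\f.(\g.(\h.((f h) (g h))))))) (\f.(\g.(\h.((f h) (g h)))))) ((\f.(\g.(\h.((f h) g)))) q))
  Redex: ((\e.((s e) e)) ((\d.(\e.((d e) e))) (\f.(\g.(\h.((f h) (g h)))))))
  Redex: ((\d.(\e.((d e) e))) (\f.(\g.(\h.((f h) (g h))))))
  Redex: ((\f.(\g.(\h.((f h) g)))) q)
Total redexes: 3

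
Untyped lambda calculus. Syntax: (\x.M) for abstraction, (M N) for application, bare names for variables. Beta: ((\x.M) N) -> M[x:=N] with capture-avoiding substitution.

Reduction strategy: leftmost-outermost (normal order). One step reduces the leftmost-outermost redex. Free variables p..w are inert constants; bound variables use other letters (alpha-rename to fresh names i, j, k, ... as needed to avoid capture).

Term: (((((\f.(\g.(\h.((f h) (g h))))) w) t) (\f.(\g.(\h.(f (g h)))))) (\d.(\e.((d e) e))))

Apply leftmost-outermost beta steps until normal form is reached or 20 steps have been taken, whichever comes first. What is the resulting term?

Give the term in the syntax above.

Step 0: (((((\f.(\g.(\h.((f h) (g h))))) w) t) (\f.(\g.(\h.(f (g h)))))) (\d.(\e.((d e) e))))
Step 1: ((((\g.(\h.((w h) (g h)))) t) (\f.(\g.(\h.(f (g h)))))) (\d.(\e.((d e) e))))
Step 2: (((\h.((w h) (t h))) (\f.(\g.(\h.(f (g h)))))) (\d.(\e.((d e) e))))
Step 3: (((w (\f.(\g.(\h.(f (g h)))))) (t (\f.(\g.(\h.(f (g h))))))) (\d.(\e.((d e) e))))

Answer: (((w (\f.(\g.(\h.(f (g h)))))) (t (\f.(\g.(\h.(f (g h))))))) (\d.(\e.((d e) e))))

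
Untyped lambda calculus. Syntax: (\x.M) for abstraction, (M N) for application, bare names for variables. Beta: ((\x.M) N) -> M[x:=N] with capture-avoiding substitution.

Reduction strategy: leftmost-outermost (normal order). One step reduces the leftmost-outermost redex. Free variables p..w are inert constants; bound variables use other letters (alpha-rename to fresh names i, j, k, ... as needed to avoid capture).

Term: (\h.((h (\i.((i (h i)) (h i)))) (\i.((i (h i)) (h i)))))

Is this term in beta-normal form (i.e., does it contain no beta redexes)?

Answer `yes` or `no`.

Answer: yes

Derivation:
Term: (\h.((h (\i.((i (h i)) (h i)))) (\i.((i (h i)) (h i)))))
No beta redexes found.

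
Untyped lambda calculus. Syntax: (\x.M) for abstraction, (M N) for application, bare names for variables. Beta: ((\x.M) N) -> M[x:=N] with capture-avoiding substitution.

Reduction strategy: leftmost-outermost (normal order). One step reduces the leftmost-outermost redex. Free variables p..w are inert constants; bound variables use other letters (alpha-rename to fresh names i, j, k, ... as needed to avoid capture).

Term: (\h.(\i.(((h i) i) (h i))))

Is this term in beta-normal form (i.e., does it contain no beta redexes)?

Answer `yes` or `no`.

Term: (\h.(\i.(((h i) i) (h i))))
No beta redexes found.

Answer: yes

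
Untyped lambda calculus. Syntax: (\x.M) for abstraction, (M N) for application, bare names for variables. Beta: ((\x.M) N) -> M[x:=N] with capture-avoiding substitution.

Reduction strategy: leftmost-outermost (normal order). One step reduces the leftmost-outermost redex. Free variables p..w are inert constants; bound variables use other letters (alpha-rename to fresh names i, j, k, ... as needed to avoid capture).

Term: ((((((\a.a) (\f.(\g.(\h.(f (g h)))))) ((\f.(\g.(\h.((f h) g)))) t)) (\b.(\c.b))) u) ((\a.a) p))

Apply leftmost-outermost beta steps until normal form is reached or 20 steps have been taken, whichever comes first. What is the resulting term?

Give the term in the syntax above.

Step 0: ((((((\a.a) (\f.(\g.(\h.(f (g h)))))) ((\f.(\g.(\h.((f h) g)))) t)) (\b.(\c.b))) u) ((\a.a) p))
Step 1: (((((\f.(\g.(\h.(f (g h))))) ((\f.(\g.(\h.((f h) g)))) t)) (\b.(\c.b))) u) ((\a.a) p))
Step 2: ((((\g.(\h.(((\f.(\g.(\h.((f h) g)))) t) (g h)))) (\b.(\c.b))) u) ((\a.a) p))
Step 3: (((\h.(((\f.(\g.(\h.((f h) g)))) t) ((\b.(\c.b)) h))) u) ((\a.a) p))
Step 4: ((((\f.(\g.(\h.((f h) g)))) t) ((\b.(\c.b)) u)) ((\a.a) p))
Step 5: (((\g.(\h.((t h) g))) ((\b.(\c.b)) u)) ((\a.a) p))
Step 6: ((\h.((t h) ((\b.(\c.b)) u))) ((\a.a) p))
Step 7: ((t ((\a.a) p)) ((\b.(\c.b)) u))
Step 8: ((t p) ((\b.(\c.b)) u))
Step 9: ((t p) (\c.u))

Answer: ((t p) (\c.u))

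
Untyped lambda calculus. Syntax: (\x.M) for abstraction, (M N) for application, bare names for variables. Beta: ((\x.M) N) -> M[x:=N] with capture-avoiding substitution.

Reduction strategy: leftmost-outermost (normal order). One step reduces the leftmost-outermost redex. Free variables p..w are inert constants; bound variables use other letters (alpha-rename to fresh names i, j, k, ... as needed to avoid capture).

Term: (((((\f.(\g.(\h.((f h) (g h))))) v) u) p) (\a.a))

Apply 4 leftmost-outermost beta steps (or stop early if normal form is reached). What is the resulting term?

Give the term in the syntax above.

Step 0: (((((\f.(\g.(\h.((f h) (g h))))) v) u) p) (\a.a))
Step 1: ((((\g.(\h.((v h) (g h)))) u) p) (\a.a))
Step 2: (((\h.((v h) (u h))) p) (\a.a))
Step 3: (((v p) (u p)) (\a.a))
Step 4: (normal form reached)

Answer: (((v p) (u p)) (\a.a))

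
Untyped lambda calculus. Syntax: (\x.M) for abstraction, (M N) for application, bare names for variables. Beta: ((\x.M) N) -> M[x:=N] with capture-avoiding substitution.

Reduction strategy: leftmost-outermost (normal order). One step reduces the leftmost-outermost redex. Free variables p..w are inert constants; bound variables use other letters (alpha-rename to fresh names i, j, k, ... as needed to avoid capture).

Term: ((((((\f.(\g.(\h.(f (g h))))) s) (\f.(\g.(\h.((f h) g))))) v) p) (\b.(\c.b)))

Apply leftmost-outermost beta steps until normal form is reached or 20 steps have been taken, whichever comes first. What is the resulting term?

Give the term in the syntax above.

Answer: (((s (\g.(\h.((v h) g)))) p) (\b.(\c.b)))

Derivation:
Step 0: ((((((\f.(\g.(\h.(f (g h))))) s) (\f.(\g.(\h.((f h) g))))) v) p) (\b.(\c.b)))
Step 1: (((((\g.(\h.(s (g h)))) (\f.(\g.(\h.((f h) g))))) v) p) (\b.(\c.b)))
Step 2: ((((\h.(s ((\f.(\g.(\h.((f h) g)))) h))) v) p) (\b.(\c.b)))
Step 3: (((s ((\f.(\g.(\h.((f h) g)))) v)) p) (\b.(\c.b)))
Step 4: (((s (\g.(\h.((v h) g)))) p) (\b.(\c.b)))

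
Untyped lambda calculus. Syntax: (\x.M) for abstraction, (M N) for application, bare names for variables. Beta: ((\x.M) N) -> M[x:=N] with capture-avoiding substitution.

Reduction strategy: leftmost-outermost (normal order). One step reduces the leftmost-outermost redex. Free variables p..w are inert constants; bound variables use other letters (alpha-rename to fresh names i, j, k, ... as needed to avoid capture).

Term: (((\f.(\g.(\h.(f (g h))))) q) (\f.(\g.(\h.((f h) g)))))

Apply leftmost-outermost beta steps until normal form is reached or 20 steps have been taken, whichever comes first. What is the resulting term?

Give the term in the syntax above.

Step 0: (((\f.(\g.(\h.(f (g h))))) q) (\f.(\g.(\h.((f h) g)))))
Step 1: ((\g.(\h.(q (g h)))) (\f.(\g.(\h.((f h) g)))))
Step 2: (\h.(q ((\f.(\g.(\h.((f h) g)))) h)))
Step 3: (\h.(q (\g.(\i.((h i) g)))))

Answer: (\h.(q (\g.(\i.((h i) g)))))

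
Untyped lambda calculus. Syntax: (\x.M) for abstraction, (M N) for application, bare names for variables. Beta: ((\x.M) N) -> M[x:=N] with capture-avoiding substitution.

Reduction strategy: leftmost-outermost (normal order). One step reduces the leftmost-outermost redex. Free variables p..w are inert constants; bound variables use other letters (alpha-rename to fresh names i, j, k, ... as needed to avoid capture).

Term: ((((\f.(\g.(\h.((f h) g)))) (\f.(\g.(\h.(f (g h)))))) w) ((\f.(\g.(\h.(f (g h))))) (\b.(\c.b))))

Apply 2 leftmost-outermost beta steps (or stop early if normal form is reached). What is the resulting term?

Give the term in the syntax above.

Step 0: ((((\f.(\g.(\h.((f h) g)))) (\f.(\g.(\h.(f (g h)))))) w) ((\f.(\g.(\h.(f (g h))))) (\b.(\c.b))))
Step 1: (((\g.(\h.(((\f.(\g.(\h.(f (g h))))) h) g))) w) ((\f.(\g.(\h.(f (g h))))) (\b.(\c.b))))
Step 2: ((\h.(((\f.(\g.(\h.(f (g h))))) h) w)) ((\f.(\g.(\h.(f (g h))))) (\b.(\c.b))))

Answer: ((\h.(((\f.(\g.(\h.(f (g h))))) h) w)) ((\f.(\g.(\h.(f (g h))))) (\b.(\c.b))))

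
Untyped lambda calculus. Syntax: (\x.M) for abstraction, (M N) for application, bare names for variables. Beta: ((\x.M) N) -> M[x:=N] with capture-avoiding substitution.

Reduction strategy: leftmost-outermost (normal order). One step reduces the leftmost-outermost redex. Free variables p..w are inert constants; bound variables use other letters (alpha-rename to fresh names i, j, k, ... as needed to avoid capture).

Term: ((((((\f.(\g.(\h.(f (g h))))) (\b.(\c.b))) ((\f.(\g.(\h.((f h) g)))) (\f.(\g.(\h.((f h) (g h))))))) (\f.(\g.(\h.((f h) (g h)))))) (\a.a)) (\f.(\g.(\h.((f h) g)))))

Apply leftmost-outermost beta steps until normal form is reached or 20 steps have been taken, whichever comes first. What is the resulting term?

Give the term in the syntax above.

Answer: (\h.(\i.((h i) (\g.(\i.((h i) (g i)))))))

Derivation:
Step 0: ((((((\f.(\g.(\h.(f (g h))))) (\b.(\c.b))) ((\f.(\g.(\h.((f h) g)))) (\f.(\g.(\h.((f h) (g h))))))) (\f.(\g.(\h.((f h) (g h)))))) (\a.a)) (\f.(\g.(\h.((f h) g)))))
Step 1: (((((\g.(\h.((\b.(\c.b)) (g h)))) ((\f.(\g.(\h.((f h) g)))) (\f.(\g.(\h.((f h) (g h))))))) (\f.(\g.(\h.((f h) (g h)))))) (\a.a)) (\f.(\g.(\h.((f h) g)))))
Step 2: ((((\h.((\b.(\c.b)) (((\f.(\g.(\h.((f h) g)))) (\f.(\g.(\h.((f h) (g h)))))) h))) (\f.(\g.(\h.((f h) (g h)))))) (\a.a)) (\f.(\g.(\h.((f h) g)))))
Step 3: ((((\b.(\c.b)) (((\f.(\g.(\h.((f h) g)))) (\f.(\g.(\h.((f h) (g h)))))) (\f.(\g.(\h.((f h) (g h))))))) (\a.a)) (\f.(\g.(\h.((f h) g)))))
Step 4: (((\c.(((\f.(\g.(\h.((f h) g)))) (\f.(\g.(\h.((f h) (g h)))))) (\f.(\g.(\h.((f h) (g h))))))) (\a.a)) (\f.(\g.(\h.((f h) g)))))
Step 5: ((((\f.(\g.(\h.((f h) g)))) (\f.(\g.(\h.((f h) (g h)))))) (\f.(\g.(\h.((f h) (g h)))))) (\f.(\g.(\h.((f h) g)))))
Step 6: (((\g.(\h.(((\f.(\g.(\h.((f h) (g h))))) h) g))) (\f.(\g.(\h.((f h) (g h)))))) (\f.(\g.(\h.((f h) g)))))
Step 7: ((\h.(((\f.(\g.(\h.((f h) (g h))))) h) (\f.(\g.(\h.((f h) (g h))))))) (\f.(\g.(\h.((f h) g)))))
Step 8: (((\f.(\g.(\h.((f h) (g h))))) (\f.(\g.(\h.((f h) g))))) (\f.(\g.(\h.((f h) (g h))))))
Step 9: ((\g.(\h.(((\f.(\g.(\h.((f h) g)))) h) (g h)))) (\f.(\g.(\h.((f h) (g h))))))
Step 10: (\h.(((\f.(\g.(\h.((f h) g)))) h) ((\f.(\g.(\h.((f h) (g h))))) h)))
Step 11: (\h.((\g.(\i.((h i) g))) ((\f.(\g.(\h.((f h) (g h))))) h)))
Step 12: (\h.(\i.((h i) ((\f.(\g.(\h.((f h) (g h))))) h))))
Step 13: (\h.(\i.((h i) (\g.(\i.((h i) (g i)))))))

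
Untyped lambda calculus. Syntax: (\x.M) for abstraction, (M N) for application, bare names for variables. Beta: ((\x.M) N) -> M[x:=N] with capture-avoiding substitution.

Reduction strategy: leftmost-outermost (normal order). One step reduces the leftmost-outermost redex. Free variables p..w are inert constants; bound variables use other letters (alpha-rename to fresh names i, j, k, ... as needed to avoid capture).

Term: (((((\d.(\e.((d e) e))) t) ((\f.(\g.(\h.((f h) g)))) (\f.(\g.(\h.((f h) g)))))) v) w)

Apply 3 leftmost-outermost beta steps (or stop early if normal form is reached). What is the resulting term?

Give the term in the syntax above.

Step 0: (((((\d.(\e.((d e) e))) t) ((\f.(\g.(\h.((f h) g)))) (\f.(\g.(\h.((f h) g)))))) v) w)
Step 1: ((((\e.((t e) e)) ((\f.(\g.(\h.((f h) g)))) (\f.(\g.(\h.((f h) g)))))) v) w)
Step 2: ((((t ((\f.(\g.(\h.((f h) g)))) (\f.(\g.(\h.((f h) g)))))) ((\f.(\g.(\h.((f h) g)))) (\f.(\g.(\h.((f h) g)))))) v) w)
Step 3: ((((t (\g.(\h.(((\f.(\g.(\h.((f h) g)))) h) g)))) ((\f.(\g.(\h.((f h) g)))) (\f.(\g.(\h.((f h) g)))))) v) w)

Answer: ((((t (\g.(\h.(((\f.(\g.(\h.((f h) g)))) h) g)))) ((\f.(\g.(\h.((f h) g)))) (\f.(\g.(\h.((f h) g)))))) v) w)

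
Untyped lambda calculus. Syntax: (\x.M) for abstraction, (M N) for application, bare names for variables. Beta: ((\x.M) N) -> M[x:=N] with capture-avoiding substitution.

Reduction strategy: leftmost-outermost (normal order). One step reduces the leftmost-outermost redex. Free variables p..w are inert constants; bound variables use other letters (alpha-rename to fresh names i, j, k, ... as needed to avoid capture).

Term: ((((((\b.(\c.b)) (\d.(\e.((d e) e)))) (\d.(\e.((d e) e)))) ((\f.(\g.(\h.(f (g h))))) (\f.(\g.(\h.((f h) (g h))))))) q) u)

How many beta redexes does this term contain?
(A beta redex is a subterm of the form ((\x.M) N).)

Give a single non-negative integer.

Term: ((((((\b.(\c.b)) (\d.(\e.((d e) e)))) (\d.(\e.((d e) e)))) ((\f.(\g.(\h.(f (g h))))) (\f.(\g.(\h.((f h) (g h))))))) q) u)
  Redex: ((\b.(\c.b)) (\d.(\e.((d e) e))))
  Redex: ((\f.(\g.(\h.(f (g h))))) (\f.(\g.(\h.((f h) (g h))))))
Total redexes: 2

Answer: 2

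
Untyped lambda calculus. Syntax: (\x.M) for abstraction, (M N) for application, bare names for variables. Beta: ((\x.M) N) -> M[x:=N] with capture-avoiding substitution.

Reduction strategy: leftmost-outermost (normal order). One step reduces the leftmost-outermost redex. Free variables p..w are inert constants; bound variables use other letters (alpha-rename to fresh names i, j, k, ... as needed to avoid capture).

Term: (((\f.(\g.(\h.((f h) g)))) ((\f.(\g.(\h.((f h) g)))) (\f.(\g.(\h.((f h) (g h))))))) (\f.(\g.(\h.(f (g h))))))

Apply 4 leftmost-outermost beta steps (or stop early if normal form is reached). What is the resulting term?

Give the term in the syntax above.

Step 0: (((\f.(\g.(\h.((f h) g)))) ((\f.(\g.(\h.((f h) g)))) (\f.(\g.(\h.((f h) (g h))))))) (\f.(\g.(\h.(f (g h))))))
Step 1: ((\g.(\h.((((\f.(\g.(\h.((f h) g)))) (\f.(\g.(\h.((f h) (g h)))))) h) g))) (\f.(\g.(\h.(f (g h))))))
Step 2: (\h.((((\f.(\g.(\h.((f h) g)))) (\f.(\g.(\h.((f h) (g h)))))) h) (\f.(\g.(\h.(f (g h)))))))
Step 3: (\h.(((\g.(\h.(((\f.(\g.(\h.((f h) (g h))))) h) g))) h) (\f.(\g.(\h.(f (g h)))))))
Step 4: (\h.((\i.(((\f.(\g.(\h.((f h) (g h))))) i) h)) (\f.(\g.(\h.(f (g h)))))))

Answer: (\h.((\i.(((\f.(\g.(\h.((f h) (g h))))) i) h)) (\f.(\g.(\h.(f (g h)))))))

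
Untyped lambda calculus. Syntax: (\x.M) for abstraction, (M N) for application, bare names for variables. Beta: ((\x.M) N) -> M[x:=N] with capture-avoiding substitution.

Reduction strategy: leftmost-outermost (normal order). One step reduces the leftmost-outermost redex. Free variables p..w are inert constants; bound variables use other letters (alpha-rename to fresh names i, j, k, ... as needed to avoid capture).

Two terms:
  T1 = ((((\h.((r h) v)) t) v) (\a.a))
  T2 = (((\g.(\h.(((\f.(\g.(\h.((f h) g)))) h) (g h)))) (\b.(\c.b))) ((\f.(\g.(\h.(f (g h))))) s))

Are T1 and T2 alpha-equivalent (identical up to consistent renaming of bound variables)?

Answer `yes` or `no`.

Term 1: ((((\h.((r h) v)) t) v) (\a.a))
Term 2: (((\g.(\h.(((\f.(\g.(\h.((f h) g)))) h) (g h)))) (\b.(\c.b))) ((\f.(\g.(\h.(f (g h))))) s))
Alpha-equivalence: compare structure up to binder renaming.
Result: False

Answer: no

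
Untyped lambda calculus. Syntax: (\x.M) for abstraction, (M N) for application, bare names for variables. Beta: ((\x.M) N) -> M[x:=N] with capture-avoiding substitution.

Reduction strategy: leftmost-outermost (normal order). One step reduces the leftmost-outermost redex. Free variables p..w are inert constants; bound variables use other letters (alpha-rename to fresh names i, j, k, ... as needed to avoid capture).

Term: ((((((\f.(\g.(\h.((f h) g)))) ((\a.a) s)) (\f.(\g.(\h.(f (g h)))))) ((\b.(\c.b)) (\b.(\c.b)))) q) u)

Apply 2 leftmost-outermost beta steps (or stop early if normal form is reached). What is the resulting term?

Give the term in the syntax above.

Answer: ((((\h.((((\a.a) s) h) (\f.(\g.(\h.(f (g h))))))) ((\b.(\c.b)) (\b.(\c.b)))) q) u)

Derivation:
Step 0: ((((((\f.(\g.(\h.((f h) g)))) ((\a.a) s)) (\f.(\g.(\h.(f (g h)))))) ((\b.(\c.b)) (\b.(\c.b)))) q) u)
Step 1: (((((\g.(\h.((((\a.a) s) h) g))) (\f.(\g.(\h.(f (g h)))))) ((\b.(\c.b)) (\b.(\c.b)))) q) u)
Step 2: ((((\h.((((\a.a) s) h) (\f.(\g.(\h.(f (g h))))))) ((\b.(\c.b)) (\b.(\c.b)))) q) u)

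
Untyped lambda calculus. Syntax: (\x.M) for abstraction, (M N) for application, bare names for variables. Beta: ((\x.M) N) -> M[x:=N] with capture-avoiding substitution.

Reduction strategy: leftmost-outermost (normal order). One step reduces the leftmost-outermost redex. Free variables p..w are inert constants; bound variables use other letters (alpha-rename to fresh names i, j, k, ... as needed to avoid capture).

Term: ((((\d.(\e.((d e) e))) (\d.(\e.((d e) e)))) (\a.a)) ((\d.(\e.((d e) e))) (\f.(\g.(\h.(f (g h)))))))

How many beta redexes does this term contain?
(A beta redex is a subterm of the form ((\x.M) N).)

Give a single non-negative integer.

Answer: 2

Derivation:
Term: ((((\d.(\e.((d e) e))) (\d.(\e.((d e) e)))) (\a.a)) ((\d.(\e.((d e) e))) (\f.(\g.(\h.(f (g h)))))))
  Redex: ((\d.(\e.((d e) e))) (\d.(\e.((d e) e))))
  Redex: ((\d.(\e.((d e) e))) (\f.(\g.(\h.(f (g h))))))
Total redexes: 2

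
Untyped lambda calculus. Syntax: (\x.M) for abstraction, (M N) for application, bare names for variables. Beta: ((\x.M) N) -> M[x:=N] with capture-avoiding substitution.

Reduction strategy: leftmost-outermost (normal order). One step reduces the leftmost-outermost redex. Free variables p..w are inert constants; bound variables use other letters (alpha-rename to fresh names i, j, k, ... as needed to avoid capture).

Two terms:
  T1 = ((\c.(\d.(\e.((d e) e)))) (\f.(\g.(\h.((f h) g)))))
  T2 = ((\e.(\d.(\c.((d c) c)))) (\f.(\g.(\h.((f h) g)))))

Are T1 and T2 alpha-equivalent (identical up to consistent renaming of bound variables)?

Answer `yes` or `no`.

Answer: yes

Derivation:
Term 1: ((\c.(\d.(\e.((d e) e)))) (\f.(\g.(\h.((f h) g)))))
Term 2: ((\e.(\d.(\c.((d c) c)))) (\f.(\g.(\h.((f h) g)))))
Alpha-equivalence: compare structure up to binder renaming.
Result: True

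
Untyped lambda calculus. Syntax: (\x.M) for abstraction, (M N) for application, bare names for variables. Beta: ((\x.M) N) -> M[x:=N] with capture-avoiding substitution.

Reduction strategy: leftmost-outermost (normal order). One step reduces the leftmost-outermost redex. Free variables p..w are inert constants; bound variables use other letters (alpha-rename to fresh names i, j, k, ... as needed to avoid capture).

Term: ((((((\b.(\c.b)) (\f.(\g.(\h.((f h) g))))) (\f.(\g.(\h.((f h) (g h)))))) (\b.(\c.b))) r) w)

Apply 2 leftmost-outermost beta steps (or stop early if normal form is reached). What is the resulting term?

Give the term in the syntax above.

Answer: ((((\f.(\g.(\h.((f h) g)))) (\b.(\c.b))) r) w)

Derivation:
Step 0: ((((((\b.(\c.b)) (\f.(\g.(\h.((f h) g))))) (\f.(\g.(\h.((f h) (g h)))))) (\b.(\c.b))) r) w)
Step 1: (((((\c.(\f.(\g.(\h.((f h) g))))) (\f.(\g.(\h.((f h) (g h)))))) (\b.(\c.b))) r) w)
Step 2: ((((\f.(\g.(\h.((f h) g)))) (\b.(\c.b))) r) w)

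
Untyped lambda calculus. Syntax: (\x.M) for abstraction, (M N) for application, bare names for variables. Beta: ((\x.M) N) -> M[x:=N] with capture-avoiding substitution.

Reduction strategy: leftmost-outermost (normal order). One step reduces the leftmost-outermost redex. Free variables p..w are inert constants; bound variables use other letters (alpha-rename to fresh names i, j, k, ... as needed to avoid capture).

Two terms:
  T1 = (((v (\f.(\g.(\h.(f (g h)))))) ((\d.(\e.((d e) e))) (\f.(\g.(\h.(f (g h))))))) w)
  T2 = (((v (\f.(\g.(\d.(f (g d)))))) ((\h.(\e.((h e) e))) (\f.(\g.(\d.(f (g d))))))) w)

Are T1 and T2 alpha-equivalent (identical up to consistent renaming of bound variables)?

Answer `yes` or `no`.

Answer: yes

Derivation:
Term 1: (((v (\f.(\g.(\h.(f (g h)))))) ((\d.(\e.((d e) e))) (\f.(\g.(\h.(f (g h))))))) w)
Term 2: (((v (\f.(\g.(\d.(f (g d)))))) ((\h.(\e.((h e) e))) (\f.(\g.(\d.(f (g d))))))) w)
Alpha-equivalence: compare structure up to binder renaming.
Result: True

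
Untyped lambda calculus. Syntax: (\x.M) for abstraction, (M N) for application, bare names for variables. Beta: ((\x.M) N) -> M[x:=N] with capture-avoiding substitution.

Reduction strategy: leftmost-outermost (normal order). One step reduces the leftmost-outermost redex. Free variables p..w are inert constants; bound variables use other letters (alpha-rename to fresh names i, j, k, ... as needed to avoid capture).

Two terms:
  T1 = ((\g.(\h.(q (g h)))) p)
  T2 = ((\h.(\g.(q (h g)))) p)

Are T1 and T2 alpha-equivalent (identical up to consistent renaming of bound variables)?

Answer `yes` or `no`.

Answer: yes

Derivation:
Term 1: ((\g.(\h.(q (g h)))) p)
Term 2: ((\h.(\g.(q (h g)))) p)
Alpha-equivalence: compare structure up to binder renaming.
Result: True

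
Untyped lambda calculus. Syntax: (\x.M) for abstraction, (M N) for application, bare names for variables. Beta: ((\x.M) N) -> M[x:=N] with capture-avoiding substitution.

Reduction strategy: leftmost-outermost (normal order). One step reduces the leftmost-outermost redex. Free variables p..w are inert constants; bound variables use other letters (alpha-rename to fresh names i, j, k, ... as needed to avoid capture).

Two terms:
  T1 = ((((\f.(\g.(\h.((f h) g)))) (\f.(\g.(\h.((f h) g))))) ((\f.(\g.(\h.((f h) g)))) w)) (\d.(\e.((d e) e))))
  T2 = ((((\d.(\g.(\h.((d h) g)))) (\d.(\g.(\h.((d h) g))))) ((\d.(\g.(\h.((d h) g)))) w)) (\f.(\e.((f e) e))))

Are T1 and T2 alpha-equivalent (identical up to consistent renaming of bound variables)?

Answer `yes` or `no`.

Answer: yes

Derivation:
Term 1: ((((\f.(\g.(\h.((f h) g)))) (\f.(\g.(\h.((f h) g))))) ((\f.(\g.(\h.((f h) g)))) w)) (\d.(\e.((d e) e))))
Term 2: ((((\d.(\g.(\h.((d h) g)))) (\d.(\g.(\h.((d h) g))))) ((\d.(\g.(\h.((d h) g)))) w)) (\f.(\e.((f e) e))))
Alpha-equivalence: compare structure up to binder renaming.
Result: True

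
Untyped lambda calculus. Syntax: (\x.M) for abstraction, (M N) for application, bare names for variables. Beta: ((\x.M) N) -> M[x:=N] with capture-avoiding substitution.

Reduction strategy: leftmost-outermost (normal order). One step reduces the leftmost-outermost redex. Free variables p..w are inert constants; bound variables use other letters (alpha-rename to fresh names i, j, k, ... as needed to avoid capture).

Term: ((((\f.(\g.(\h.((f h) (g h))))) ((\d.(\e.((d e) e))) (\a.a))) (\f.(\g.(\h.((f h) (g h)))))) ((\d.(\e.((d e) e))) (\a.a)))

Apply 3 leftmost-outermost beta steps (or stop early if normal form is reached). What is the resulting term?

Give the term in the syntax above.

Step 0: ((((\f.(\g.(\h.((f h) (g h))))) ((\d.(\e.((d e) e))) (\a.a))) (\f.(\g.(\h.((f h) (g h)))))) ((\d.(\e.((d e) e))) (\a.a)))
Step 1: (((\g.(\h.((((\d.(\e.((d e) e))) (\a.a)) h) (g h)))) (\f.(\g.(\h.((f h) (g h)))))) ((\d.(\e.((d e) e))) (\a.a)))
Step 2: ((\h.((((\d.(\e.((d e) e))) (\a.a)) h) ((\f.(\g.(\h.((f h) (g h))))) h))) ((\d.(\e.((d e) e))) (\a.a)))
Step 3: ((((\d.(\e.((d e) e))) (\a.a)) ((\d.(\e.((d e) e))) (\a.a))) ((\f.(\g.(\h.((f h) (g h))))) ((\d.(\e.((d e) e))) (\a.a))))

Answer: ((((\d.(\e.((d e) e))) (\a.a)) ((\d.(\e.((d e) e))) (\a.a))) ((\f.(\g.(\h.((f h) (g h))))) ((\d.(\e.((d e) e))) (\a.a))))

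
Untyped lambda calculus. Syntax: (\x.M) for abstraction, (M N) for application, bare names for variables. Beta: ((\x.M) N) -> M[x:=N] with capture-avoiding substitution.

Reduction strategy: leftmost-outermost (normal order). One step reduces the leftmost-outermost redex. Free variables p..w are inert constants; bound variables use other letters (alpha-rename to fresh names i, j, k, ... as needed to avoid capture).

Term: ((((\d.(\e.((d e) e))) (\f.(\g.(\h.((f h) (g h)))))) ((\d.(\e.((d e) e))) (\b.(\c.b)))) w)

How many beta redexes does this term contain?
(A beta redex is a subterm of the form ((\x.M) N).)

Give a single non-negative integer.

Answer: 2

Derivation:
Term: ((((\d.(\e.((d e) e))) (\f.(\g.(\h.((f h) (g h)))))) ((\d.(\e.((d e) e))) (\b.(\c.b)))) w)
  Redex: ((\d.(\e.((d e) e))) (\f.(\g.(\h.((f h) (g h))))))
  Redex: ((\d.(\e.((d e) e))) (\b.(\c.b)))
Total redexes: 2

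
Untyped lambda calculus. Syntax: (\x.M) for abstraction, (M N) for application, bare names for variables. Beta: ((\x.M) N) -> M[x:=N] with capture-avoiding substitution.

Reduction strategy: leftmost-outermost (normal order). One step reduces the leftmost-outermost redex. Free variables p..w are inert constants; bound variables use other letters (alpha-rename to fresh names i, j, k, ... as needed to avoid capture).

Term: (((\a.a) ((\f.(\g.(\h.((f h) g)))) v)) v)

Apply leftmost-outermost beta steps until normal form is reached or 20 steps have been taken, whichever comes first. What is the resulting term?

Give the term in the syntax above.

Answer: (\h.((v h) v))

Derivation:
Step 0: (((\a.a) ((\f.(\g.(\h.((f h) g)))) v)) v)
Step 1: (((\f.(\g.(\h.((f h) g)))) v) v)
Step 2: ((\g.(\h.((v h) g))) v)
Step 3: (\h.((v h) v))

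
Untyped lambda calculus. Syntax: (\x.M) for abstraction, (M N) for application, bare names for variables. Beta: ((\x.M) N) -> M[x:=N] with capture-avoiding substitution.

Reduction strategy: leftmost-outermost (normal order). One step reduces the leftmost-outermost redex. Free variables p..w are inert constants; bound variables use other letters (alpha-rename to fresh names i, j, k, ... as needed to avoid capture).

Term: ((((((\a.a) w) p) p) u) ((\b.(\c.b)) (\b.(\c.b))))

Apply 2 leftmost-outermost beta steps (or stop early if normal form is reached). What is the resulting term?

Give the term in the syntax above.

Step 0: ((((((\a.a) w) p) p) u) ((\b.(\c.b)) (\b.(\c.b))))
Step 1: ((((w p) p) u) ((\b.(\c.b)) (\b.(\c.b))))
Step 2: ((((w p) p) u) (\c.(\b.(\c.b))))

Answer: ((((w p) p) u) (\c.(\b.(\c.b))))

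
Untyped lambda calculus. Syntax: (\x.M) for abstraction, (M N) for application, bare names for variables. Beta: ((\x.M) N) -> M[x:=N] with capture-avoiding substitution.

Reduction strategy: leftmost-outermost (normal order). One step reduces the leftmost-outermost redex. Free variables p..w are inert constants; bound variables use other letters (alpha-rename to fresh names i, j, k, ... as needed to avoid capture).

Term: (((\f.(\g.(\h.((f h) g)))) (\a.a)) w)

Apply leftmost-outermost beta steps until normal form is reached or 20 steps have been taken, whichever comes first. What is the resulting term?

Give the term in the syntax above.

Step 0: (((\f.(\g.(\h.((f h) g)))) (\a.a)) w)
Step 1: ((\g.(\h.(((\a.a) h) g))) w)
Step 2: (\h.(((\a.a) h) w))
Step 3: (\h.(h w))

Answer: (\h.(h w))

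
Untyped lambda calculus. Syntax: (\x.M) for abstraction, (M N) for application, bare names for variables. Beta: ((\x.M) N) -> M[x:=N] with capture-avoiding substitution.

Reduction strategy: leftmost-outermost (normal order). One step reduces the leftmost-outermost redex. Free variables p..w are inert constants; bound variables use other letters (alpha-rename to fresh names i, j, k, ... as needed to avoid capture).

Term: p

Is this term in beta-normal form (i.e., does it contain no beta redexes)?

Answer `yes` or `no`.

Term: p
No beta redexes found.

Answer: yes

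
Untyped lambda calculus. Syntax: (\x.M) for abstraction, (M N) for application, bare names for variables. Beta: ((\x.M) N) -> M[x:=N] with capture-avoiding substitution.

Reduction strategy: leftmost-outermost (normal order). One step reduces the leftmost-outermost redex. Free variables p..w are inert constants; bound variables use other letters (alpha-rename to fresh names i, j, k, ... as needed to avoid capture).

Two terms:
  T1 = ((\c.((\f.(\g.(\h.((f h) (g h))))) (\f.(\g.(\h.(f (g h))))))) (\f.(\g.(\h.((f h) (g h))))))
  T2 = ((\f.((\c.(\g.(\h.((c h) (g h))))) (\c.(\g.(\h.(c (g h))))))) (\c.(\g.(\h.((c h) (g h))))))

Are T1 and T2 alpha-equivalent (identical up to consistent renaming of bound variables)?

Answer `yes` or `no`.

Term 1: ((\c.((\f.(\g.(\h.((f h) (g h))))) (\f.(\g.(\h.(f (g h))))))) (\f.(\g.(\h.((f h) (g h))))))
Term 2: ((\f.((\c.(\g.(\h.((c h) (g h))))) (\c.(\g.(\h.(c (g h))))))) (\c.(\g.(\h.((c h) (g h))))))
Alpha-equivalence: compare structure up to binder renaming.
Result: True

Answer: yes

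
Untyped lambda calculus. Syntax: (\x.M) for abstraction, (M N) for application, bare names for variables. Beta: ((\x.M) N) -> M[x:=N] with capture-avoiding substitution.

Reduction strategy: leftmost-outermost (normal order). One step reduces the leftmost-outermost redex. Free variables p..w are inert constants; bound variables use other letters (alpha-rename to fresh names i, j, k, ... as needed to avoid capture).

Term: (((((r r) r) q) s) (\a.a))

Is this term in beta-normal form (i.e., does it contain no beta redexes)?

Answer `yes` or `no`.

Answer: yes

Derivation:
Term: (((((r r) r) q) s) (\a.a))
No beta redexes found.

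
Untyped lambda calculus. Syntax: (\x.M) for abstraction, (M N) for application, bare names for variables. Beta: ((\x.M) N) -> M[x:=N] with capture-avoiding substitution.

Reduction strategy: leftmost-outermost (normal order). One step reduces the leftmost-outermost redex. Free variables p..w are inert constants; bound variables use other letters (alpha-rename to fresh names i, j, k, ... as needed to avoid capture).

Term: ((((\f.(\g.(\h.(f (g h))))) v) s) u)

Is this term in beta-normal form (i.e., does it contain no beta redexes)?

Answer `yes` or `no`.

Answer: no

Derivation:
Term: ((((\f.(\g.(\h.(f (g h))))) v) s) u)
Found 1 beta redex(es).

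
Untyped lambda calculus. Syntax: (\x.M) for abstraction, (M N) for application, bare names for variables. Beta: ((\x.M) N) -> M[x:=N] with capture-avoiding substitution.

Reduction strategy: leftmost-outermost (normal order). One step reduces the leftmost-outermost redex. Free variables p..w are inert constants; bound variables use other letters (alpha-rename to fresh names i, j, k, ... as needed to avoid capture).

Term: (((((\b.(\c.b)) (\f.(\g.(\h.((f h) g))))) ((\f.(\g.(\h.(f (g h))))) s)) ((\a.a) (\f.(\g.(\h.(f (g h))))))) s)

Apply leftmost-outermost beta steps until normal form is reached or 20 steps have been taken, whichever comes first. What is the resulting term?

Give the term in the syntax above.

Step 0: (((((\b.(\c.b)) (\f.(\g.(\h.((f h) g))))) ((\f.(\g.(\h.(f (g h))))) s)) ((\a.a) (\f.(\g.(\h.(f (g h))))))) s)
Step 1: ((((\c.(\f.(\g.(\h.((f h) g))))) ((\f.(\g.(\h.(f (g h))))) s)) ((\a.a) (\f.(\g.(\h.(f (g h))))))) s)
Step 2: (((\f.(\g.(\h.((f h) g)))) ((\a.a) (\f.(\g.(\h.(f (g h))))))) s)
Step 3: ((\g.(\h.((((\a.a) (\f.(\g.(\h.(f (g h)))))) h) g))) s)
Step 4: (\h.((((\a.a) (\f.(\g.(\h.(f (g h)))))) h) s))
Step 5: (\h.(((\f.(\g.(\h.(f (g h))))) h) s))
Step 6: (\h.((\g.(\i.(h (g i)))) s))
Step 7: (\h.(\i.(h (s i))))

Answer: (\h.(\i.(h (s i))))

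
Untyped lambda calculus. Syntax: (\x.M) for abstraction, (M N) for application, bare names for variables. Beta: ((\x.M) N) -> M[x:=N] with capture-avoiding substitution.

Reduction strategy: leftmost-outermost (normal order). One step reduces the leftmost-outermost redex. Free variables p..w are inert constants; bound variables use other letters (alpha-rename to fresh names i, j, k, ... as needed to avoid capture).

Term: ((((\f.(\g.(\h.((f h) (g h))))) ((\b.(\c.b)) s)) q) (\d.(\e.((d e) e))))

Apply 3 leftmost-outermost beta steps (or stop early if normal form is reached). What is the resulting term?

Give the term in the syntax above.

Answer: ((((\b.(\c.b)) s) (\d.(\e.((d e) e)))) (q (\d.(\e.((d e) e)))))

Derivation:
Step 0: ((((\f.(\g.(\h.((f h) (g h))))) ((\b.(\c.b)) s)) q) (\d.(\e.((d e) e))))
Step 1: (((\g.(\h.((((\b.(\c.b)) s) h) (g h)))) q) (\d.(\e.((d e) e))))
Step 2: ((\h.((((\b.(\c.b)) s) h) (q h))) (\d.(\e.((d e) e))))
Step 3: ((((\b.(\c.b)) s) (\d.(\e.((d e) e)))) (q (\d.(\e.((d e) e)))))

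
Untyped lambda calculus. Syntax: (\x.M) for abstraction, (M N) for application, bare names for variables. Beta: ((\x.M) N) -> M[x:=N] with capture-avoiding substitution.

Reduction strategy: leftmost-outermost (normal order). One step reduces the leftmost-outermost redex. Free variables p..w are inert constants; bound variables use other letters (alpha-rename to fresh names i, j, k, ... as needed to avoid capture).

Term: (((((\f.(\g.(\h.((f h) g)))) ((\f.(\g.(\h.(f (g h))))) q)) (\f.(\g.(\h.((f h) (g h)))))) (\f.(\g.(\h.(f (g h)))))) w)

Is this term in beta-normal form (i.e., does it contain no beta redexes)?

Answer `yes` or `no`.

Term: (((((\f.(\g.(\h.((f h) g)))) ((\f.(\g.(\h.(f (g h))))) q)) (\f.(\g.(\h.((f h) (g h)))))) (\f.(\g.(\h.(f (g h)))))) w)
Found 2 beta redex(es).

Answer: no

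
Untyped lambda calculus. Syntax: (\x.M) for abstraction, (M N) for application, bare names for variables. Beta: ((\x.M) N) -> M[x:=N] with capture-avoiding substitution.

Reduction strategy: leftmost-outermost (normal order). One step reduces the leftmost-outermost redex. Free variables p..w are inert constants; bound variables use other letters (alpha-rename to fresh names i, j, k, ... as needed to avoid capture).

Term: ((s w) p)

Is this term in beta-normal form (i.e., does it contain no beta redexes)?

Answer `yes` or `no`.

Term: ((s w) p)
No beta redexes found.

Answer: yes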